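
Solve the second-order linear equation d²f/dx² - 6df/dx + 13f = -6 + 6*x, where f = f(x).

Characteristic equation r² - 6r + 13 = 0 has discriminant (-6)² - 4·(13) = -16 < 0, so r = 3 ± 2i.
Hence f_h = C1*cos(2*x)*exp(3*x) + C2*exp(3*x)*sin(2*x).
For the particular solution try f_p = A0 + A1*x. Substituting and matching coefficients of each power of x gives A0 = -42/169, A1 = 6/13, so f_p = -42/169 + 6*x/13.

f = -42/169 + 6*x/13 + C1*cos(2*x)*exp(3*x) + C2*exp(3*x)*sin(2*x)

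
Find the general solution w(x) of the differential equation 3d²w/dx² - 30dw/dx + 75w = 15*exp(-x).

w = 5*exp(-x)/36 + C1*exp(5*x) + C2*x*exp(5*x)

Divide through by 3: w'' - 10w' + 25w = 5*exp(-x).
Characteristic equation r² - 10r + 25 = 0 has discriminant (-10)² - 4·(25) = 0, so r = 5 is a repeated root.
Hence w_h = (C1 + C2*x)*exp(5*x).
Try w_p = A*exp(-x). Substituting into the equation and dividing by exp(-x) gives A = 5/36, so w_p = 5*exp(-x)/36.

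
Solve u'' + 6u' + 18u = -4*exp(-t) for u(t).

u = -4*exp(-t)/13 + C1*cos(3*t)*exp(-3*t) + C2*exp(-3*t)*sin(3*t)

Characteristic equation r² + 6r + 18 = 0 has discriminant (6)² - 4·(18) = -36 < 0, so r = -3 ± 3i.
Hence u_h = C1*cos(3*t)*exp(-3*t) + C2*exp(-3*t)*sin(3*t).
Try u_p = A*exp(-t). Substituting into the equation and dividing by exp(-t) gives A = -4/13, so u_p = -4*exp(-t)/13.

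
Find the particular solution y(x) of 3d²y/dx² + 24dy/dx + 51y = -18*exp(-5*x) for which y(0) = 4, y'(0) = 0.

y = -3*exp(-5*x) + 7*cos(x)*exp(-4*x) + 13*exp(-4*x)*sin(x)

Divide through by 3: y'' + 8y' + 17y = -6*exp(-5*x).
Characteristic equation r² + 8r + 17 = 0 has discriminant (8)² - 4·(17) = -4 < 0, so r = -4 ± i.
Hence y_h = C1*cos(x)*exp(-4*x) + C2*exp(-4*x)*sin(x).
Try y_p = A*exp(-5*x). Substituting into the equation and dividing by exp(-5*x) gives A = -3, so y_p = -3*exp(-5*x).
General solution: y = -3*exp(-5*x) + C1*cos(x)*exp(-4*x) + C2*exp(-4*x)*sin(x).
Apply the initial conditions: y(0) = -3 + C1 = 4 and y'(0) = 15 + C2 - 4*C1 = 0. Solving gives C1 = 7, C2 = 13.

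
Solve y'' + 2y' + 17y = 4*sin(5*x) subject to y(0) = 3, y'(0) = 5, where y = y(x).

Characteristic equation r² + 2r + 17 = 0 has discriminant (2)² - 4·(17) = -64 < 0, so r = -1 ± 4i.
Hence y_h = C1*cos(4*x)*exp(-x) + C2*exp(-x)*sin(4*x).
Try y_p = A*cos(5*x) + B*sin(5*x). Substituting and equating the coefficients of cos(5x) and sin(5x) gives A = -10/41, B = -8/41, so y_p = -10*cos(5*x)/41 - 8*sin(5*x)/41.
General solution: y = -10*cos(5*x)/41 - 8*sin(5*x)/41 + C1*cos(4*x)*exp(-x) + C2*exp(-x)*sin(4*x).
Apply the initial conditions: y(0) = -10/41 + C1 = 3 and y'(0) = -40/41 - C1 + 4*C2 = 5. Solving gives C1 = 133/41, C2 = 189/82.

y = -10*cos(5*x)/41 - 8*sin(5*x)/41 + 133*cos(4*x)*exp(-x)/41 + 189*exp(-x)*sin(4*x)/82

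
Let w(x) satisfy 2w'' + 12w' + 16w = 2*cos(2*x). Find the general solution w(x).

Divide through by 2: w'' + 6w' + 8w = cos(2*x).
Characteristic equation r² + 6r + 8 = 0 factors as (r + 2)(r + 4) = 0, so r = -2, -4.
Hence w_h = C1*exp(-2*x) + C2*exp(-4*x).
Try w_p = A*cos(2*x) + B*sin(2*x). Substituting and equating the coefficients of cos(2x) and sin(2x) gives A = 1/40, B = 3/40, so w_p = cos(2*x)/40 + 3*sin(2*x)/40.

w = cos(2*x)/40 + 3*sin(2*x)/40 + C1*exp(-2*x) + C2*exp(-4*x)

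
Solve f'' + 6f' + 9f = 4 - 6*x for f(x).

f = 8/9 - 2*x/3 + C1*exp(-3*x) + C2*x*exp(-3*x)

Characteristic equation r² + 6r + 9 = 0 has discriminant (6)² - 4·(9) = 0, so r = -3 is a repeated root.
Hence f_h = (C1 + C2*x)*exp(-3*x).
For the particular solution try f_p = A0 + A1*x. Substituting and matching coefficients of each power of x gives A0 = 8/9, A1 = -2/3, so f_p = 8/9 - 2*x/3.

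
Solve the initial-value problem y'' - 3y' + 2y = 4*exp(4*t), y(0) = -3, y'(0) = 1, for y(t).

y = 2*exp(2*t) - 17*exp(t)/3 + 2*exp(4*t)/3

Characteristic equation r² - 3r + 2 = 0 factors as (r - 2)(r - 1) = 0, so r = 2, 1.
Hence y_h = C1*exp(2*t) + C2*exp(t).
Try y_p = A*exp(4*t). Substituting into the equation and dividing by exp(4*t) gives A = 2/3, so y_p = 2*exp(4*t)/3.
General solution: y = 2*exp(4*t)/3 + C1*exp(2*t) + C2*exp(t).
Apply the initial conditions: y(0) = 2/3 + C1 + C2 = -3 and y'(0) = 8/3 + C2 + 2*C1 = 1. Solving gives C1 = 2, C2 = -17/3.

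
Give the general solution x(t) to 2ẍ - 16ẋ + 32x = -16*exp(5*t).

Divide through by 2: x'' - 8x' + 16x = -8*exp(5*t).
Characteristic equation r² - 8r + 16 = 0 has discriminant (-8)² - 4·(16) = 0, so r = 4 is a repeated root.
Hence x_h = (C1 + C2*t)*exp(4*t).
Try x_p = A*exp(5*t). Substituting into the equation and dividing by exp(5*t) gives A = -8, so x_p = -8*exp(5*t).

x = -8*exp(5*t) + C1*exp(4*t) + C2*t*exp(4*t)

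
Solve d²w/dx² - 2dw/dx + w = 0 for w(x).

w = C1*exp(x) + C2*x*exp(x)

Characteristic equation r² - 2r + 1 = 0 has discriminant (-2)² - 4·(1) = 0, so r = 1 is a repeated root.
Hence w_h = (C1 + C2*x)*exp(x).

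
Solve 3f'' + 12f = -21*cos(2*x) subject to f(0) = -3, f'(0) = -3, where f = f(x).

Divide through by 3: f'' + 4f = -7*cos(2*x).
Characteristic equation r² + 4 = 0 has discriminant (0)² - 4·(4) = -16 < 0, so r = ± 2i.
Hence f_h = C1*cos(2*x) + C2*sin(2*x).
Since ±2i are characteristic roots, multiply the trial by x. Try f_p = x*(A*cos(2*x) + B*sin(2*x)). Substituting and equating the coefficients of cos(2x) and sin(2x) gives A = 0, B = -7/4, so f_p = -7*x*sin(2*x)/4.
General solution: f = C1*cos(2*x) + C2*sin(2*x) - 7*x*sin(2*x)/4.
Apply the initial conditions: f(0) = C1 = -3 and f'(0) = 2*C2 = -3. Solving gives C1 = -3, C2 = -3/2.

f = -3*cos(2*x) - 3*sin(2*x)/2 - 7*x*sin(2*x)/4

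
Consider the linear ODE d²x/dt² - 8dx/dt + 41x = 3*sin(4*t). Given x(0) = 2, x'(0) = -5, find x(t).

x = 75*sin(4*t)/1649 + 96*cos(4*t)/1649 - 21353*exp(4*t)*sin(5*t)/8245 + 3202*cos(5*t)*exp(4*t)/1649

Characteristic equation r² - 8r + 41 = 0 has discriminant (-8)² - 4·(41) = -100 < 0, so r = 4 ± 5i.
Hence x_h = C1*cos(5*t)*exp(4*t) + C2*exp(4*t)*sin(5*t).
Try x_p = A*cos(4*t) + B*sin(4*t). Substituting and equating the coefficients of cos(4t) and sin(4t) gives A = 96/1649, B = 75/1649, so x_p = 75*sin(4*t)/1649 + 96*cos(4*t)/1649.
General solution: x = 75*sin(4*t)/1649 + 96*cos(4*t)/1649 + C1*cos(5*t)*exp(4*t) + C2*exp(4*t)*sin(5*t).
Apply the initial conditions: x(0) = 96/1649 + C1 = 2 and x'(0) = 300/1649 + 4*C1 + 5*C2 = -5. Solving gives C1 = 3202/1649, C2 = -21353/8245.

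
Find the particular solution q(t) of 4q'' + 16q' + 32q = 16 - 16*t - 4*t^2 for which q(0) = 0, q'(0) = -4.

Divide through by 4: q'' + 4q' + 8q = 4 - t^2 - 4*t.
Characteristic equation r² + 4r + 8 = 0 has discriminant (4)² - 4·(8) = -16 < 0, so r = -2 ± 2i.
Hence q_h = C1*cos(2*t)*exp(-2*t) + C2*exp(-2*t)*sin(2*t).
For the particular solution try q_p = A0 + A1*t + A2*t^2. Substituting and matching coefficients of each power of t gives A0 = 23/32, A1 = -3/8, A2 = -1/8, so q_p = 23/32 - 3*t/8 - t^2/8.
General solution: q = 23/32 - 3*t/8 - t^2/8 + C1*cos(2*t)*exp(-2*t) + C2*exp(-2*t)*sin(2*t).
Apply the initial conditions: q(0) = 23/32 + C1 = 0 and q'(0) = -3/8 - 2*C1 + 2*C2 = -4. Solving gives C1 = -23/32, C2 = -81/32.

q = 23/32 - 3*t/8 - t**2/8 - 81*exp(-2*t)*sin(2*t)/32 - 23*cos(2*t)*exp(-2*t)/32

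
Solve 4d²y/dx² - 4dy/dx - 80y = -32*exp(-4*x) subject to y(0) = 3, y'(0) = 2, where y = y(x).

Divide through by 4: y'' - y' - 20y = -8*exp(-4*x).
Characteristic equation r² - r - 20 = 0 factors as (r - 5)(r + 4) = 0, so r = 5, -4.
Hence y_h = C1*exp(5*x) + C2*exp(-4*x).
Since exp(-4*x) solves the homogeneous equation (r = -4 is a root of multiplicity 1), multiply the trial by x. Try y_p = A*x*exp(-4*x). Substituting into the equation and dividing by exp(-4*x) gives A = 8/9, so y_p = 8*x*exp(-4*x)/9.
General solution: y = C1*exp(5*x) + C2*exp(-4*x) + 8*x*exp(-4*x)/9.
Apply the initial conditions: y(0) = C1 + C2 = 3 and y'(0) = 8/9 - 4*C2 + 5*C1 = 2. Solving gives C1 = 118/81, C2 = 125/81.

y = 118*exp(5*x)/81 + 125*exp(-4*x)/81 + 8*x*exp(-4*x)/9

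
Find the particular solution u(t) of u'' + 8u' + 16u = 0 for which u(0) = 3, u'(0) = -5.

Characteristic equation r² + 8r + 16 = 0 has discriminant (8)² - 4·(16) = 0, so r = -4 is a repeated root.
Hence u_h = (C1 + C2*t)*exp(-4*t).
Apply the initial conditions: u(0) = C1 = 3 and u'(0) = C2 - 4*C1 = -5. Solving gives C1 = 3, C2 = 7.

u = 3*exp(-4*t) + 7*t*exp(-4*t)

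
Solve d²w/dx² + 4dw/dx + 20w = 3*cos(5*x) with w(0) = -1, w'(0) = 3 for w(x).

Characteristic equation r² + 4r + 20 = 0 has discriminant (4)² - 4·(20) = -64 < 0, so r = -2 ± 4i.
Hence w_h = C1*cos(4*x)*exp(-2*x) + C2*exp(-2*x)*sin(4*x).
Try w_p = A*cos(5*x) + B*sin(5*x). Substituting and equating the coefficients of cos(5x) and sin(5x) gives A = -3/85, B = 12/85, so w_p = -3*cos(5*x)/85 + 12*sin(5*x)/85.
General solution: w = -3*cos(5*x)/85 + 12*sin(5*x)/85 + C1*cos(4*x)*exp(-2*x) + C2*exp(-2*x)*sin(4*x).
Apply the initial conditions: w(0) = -3/85 + C1 = -1 and w'(0) = 12/17 - 2*C1 + 4*C2 = 3. Solving gives C1 = -82/85, C2 = 31/340.

w = -3*cos(5*x)/85 + 12*sin(5*x)/85 - 82*cos(4*x)*exp(-2*x)/85 + 31*exp(-2*x)*sin(4*x)/340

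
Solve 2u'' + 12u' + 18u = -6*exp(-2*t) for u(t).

Divide through by 2: u'' + 6u' + 9u = -3*exp(-2*t).
Characteristic equation r² + 6r + 9 = 0 has discriminant (6)² - 4·(9) = 0, so r = -3 is a repeated root.
Hence u_h = (C1 + C2*t)*exp(-3*t).
Try u_p = A*exp(-2*t). Substituting into the equation and dividing by exp(-2*t) gives A = -3, so u_p = -3*exp(-2*t).

u = -3*exp(-2*t) + C1*exp(-3*t) + C2*t*exp(-3*t)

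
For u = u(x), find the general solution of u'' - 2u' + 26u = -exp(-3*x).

Characteristic equation r² - 2r + 26 = 0 has discriminant (-2)² - 4·(26) = -100 < 0, so r = 1 ± 5i.
Hence u_h = C1*cos(5*x)*exp(x) + C2*exp(x)*sin(5*x).
Try u_p = A*exp(-3*x). Substituting into the equation and dividing by exp(-3*x) gives A = -1/41, so u_p = -exp(-3*x)/41.

u = -exp(-3*x)/41 + C1*cos(5*x)*exp(x) + C2*exp(x)*sin(5*x)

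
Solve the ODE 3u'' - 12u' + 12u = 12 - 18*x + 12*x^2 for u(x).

u = 1 + x**2 + x/2 + C1*exp(2*x) + C2*x*exp(2*x)

Divide through by 3: u'' - 4u' + 4u = 4 - 6*x + 4*x^2.
Characteristic equation r² - 4r + 4 = 0 has discriminant (-4)² - 4·(4) = 0, so r = 2 is a repeated root.
Hence u_h = (C1 + C2*x)*exp(2*x).
For the particular solution try u_p = A0 + A1*x + A2*x^2. Substituting and matching coefficients of each power of x gives A0 = 1, A1 = 1/2, A2 = 1, so u_p = 1 + x^2 + x/2.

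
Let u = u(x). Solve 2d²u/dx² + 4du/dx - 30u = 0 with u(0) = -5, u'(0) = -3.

u = -7*exp(3*x)/2 - 3*exp(-5*x)/2

Divide through by 2: u'' + 2u' - 15u = 0.
Characteristic equation r² + 2r - 15 = 0 factors as (r - 3)(r + 5) = 0, so r = 3, -5.
Hence u_h = C1*exp(3*x) + C2*exp(-5*x).
Apply the initial conditions: u(0) = C1 + C2 = -5 and u'(0) = -5*C2 + 3*C1 = -3. Solving gives C1 = -7/2, C2 = -3/2.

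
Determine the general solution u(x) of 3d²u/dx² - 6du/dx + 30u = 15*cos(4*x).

u = -3*cos(4*x)/10 - 2*sin(4*x)/5 + C1*cos(3*x)*exp(x) + C2*exp(x)*sin(3*x)

Divide through by 3: u'' - 2u' + 10u = 5*cos(4*x).
Characteristic equation r² - 2r + 10 = 0 has discriminant (-2)² - 4·(10) = -36 < 0, so r = 1 ± 3i.
Hence u_h = C1*cos(3*x)*exp(x) + C2*exp(x)*sin(3*x).
Try u_p = A*cos(4*x) + B*sin(4*x). Substituting and equating the coefficients of cos(4x) and sin(4x) gives A = -3/10, B = -2/5, so u_p = -3*cos(4*x)/10 - 2*sin(4*x)/5.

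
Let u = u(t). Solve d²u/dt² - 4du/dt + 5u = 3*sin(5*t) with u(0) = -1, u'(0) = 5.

u = -3*sin(5*t)/40 + 3*cos(5*t)/40 - 43*cos(t)*exp(2*t)/40 + 301*exp(2*t)*sin(t)/40

Characteristic equation r² - 4r + 5 = 0 has discriminant (-4)² - 4·(5) = -4 < 0, so r = 2 ± i.
Hence u_h = C1*cos(t)*exp(2*t) + C2*exp(2*t)*sin(t).
Try u_p = A*cos(5*t) + B*sin(5*t). Substituting and equating the coefficients of cos(5t) and sin(5t) gives A = 3/40, B = -3/40, so u_p = -3*sin(5*t)/40 + 3*cos(5*t)/40.
General solution: u = -3*sin(5*t)/40 + 3*cos(5*t)/40 + C1*cos(t)*exp(2*t) + C2*exp(2*t)*sin(t).
Apply the initial conditions: u(0) = 3/40 + C1 = -1 and u'(0) = -3/8 + C2 + 2*C1 = 5. Solving gives C1 = -43/40, C2 = 301/40.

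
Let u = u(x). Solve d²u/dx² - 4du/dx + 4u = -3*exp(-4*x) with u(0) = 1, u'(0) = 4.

Characteristic equation r² - 4r + 4 = 0 has discriminant (-4)² - 4·(4) = 0, so r = 2 is a repeated root.
Hence u_h = (C1 + C2*x)*exp(2*x).
Try u_p = A*exp(-4*x). Substituting into the equation and dividing by exp(-4*x) gives A = -1/12, so u_p = -exp(-4*x)/12.
General solution: u = -exp(-4*x)/12 + C1*exp(2*x) + C2*x*exp(2*x).
Apply the initial conditions: u(0) = -1/12 + C1 = 1 and u'(0) = 1/3 + C2 + 2*C1 = 4. Solving gives C1 = 13/12, C2 = 3/2.

u = -exp(-4*x)/12 + 13*exp(2*x)/12 + 3*x*exp(2*x)/2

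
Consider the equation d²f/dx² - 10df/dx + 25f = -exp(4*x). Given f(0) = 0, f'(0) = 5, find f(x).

f = -exp(4*x) + 4*x*exp(5*x) + exp(5*x)

Characteristic equation r² - 10r + 25 = 0 has discriminant (-10)² - 4·(25) = 0, so r = 5 is a repeated root.
Hence f_h = (C1 + C2*x)*exp(5*x).
Try f_p = A*exp(4*x). Substituting into the equation and dividing by exp(4*x) gives A = -1, so f_p = -exp(4*x).
General solution: f = -exp(4*x) + C1*exp(5*x) + C2*x*exp(5*x).
Apply the initial conditions: f(0) = -1 + C1 = 0 and f'(0) = -4 + C2 + 5*C1 = 5. Solving gives C1 = 1, C2 = 4.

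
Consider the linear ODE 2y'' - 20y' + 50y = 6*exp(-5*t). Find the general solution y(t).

Divide through by 2: y'' - 10y' + 25y = 3*exp(-5*t).
Characteristic equation r² - 10r + 25 = 0 has discriminant (-10)² - 4·(25) = 0, so r = 5 is a repeated root.
Hence y_h = (C1 + C2*t)*exp(5*t).
Try y_p = A*exp(-5*t). Substituting into the equation and dividing by exp(-5*t) gives A = 3/100, so y_p = 3*exp(-5*t)/100.

y = 3*exp(-5*t)/100 + C1*exp(5*t) + C2*t*exp(5*t)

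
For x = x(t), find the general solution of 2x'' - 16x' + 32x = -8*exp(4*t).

Divide through by 2: x'' - 8x' + 16x = -4*exp(4*t).
Characteristic equation r² - 8r + 16 = 0 has discriminant (-8)² - 4·(16) = 0, so r = 4 is a repeated root.
Hence x_h = (C1 + C2*t)*exp(4*t).
Since exp(4*t) solves the homogeneous equation (r = 4 is a root of multiplicity 2), multiply the trial by t^2. Try x_p = A*t^2*exp(4*t). Substituting into the equation and dividing by exp(4*t) gives A = -2, so x_p = -2*t^2*exp(4*t).

x = C1*exp(4*t) - 2*t**2*exp(4*t) + C2*t*exp(4*t)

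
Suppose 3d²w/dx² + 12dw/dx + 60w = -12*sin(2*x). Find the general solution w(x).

w = -sin(2*x)/5 + cos(2*x)/10 + C1*cos(4*x)*exp(-2*x) + C2*exp(-2*x)*sin(4*x)

Divide through by 3: w'' + 4w' + 20w = -4*sin(2*x).
Characteristic equation r² + 4r + 20 = 0 has discriminant (4)² - 4·(20) = -64 < 0, so r = -2 ± 4i.
Hence w_h = C1*cos(4*x)*exp(-2*x) + C2*exp(-2*x)*sin(4*x).
Try w_p = A*cos(2*x) + B*sin(2*x). Substituting and equating the coefficients of cos(2x) and sin(2x) gives A = 1/10, B = -1/5, so w_p = -sin(2*x)/5 + cos(2*x)/10.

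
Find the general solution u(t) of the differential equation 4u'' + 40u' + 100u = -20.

u = -1/5 + C1*exp(-5*t) + C2*t*exp(-5*t)

Divide through by 4: u'' + 10u' + 25u = -5.
Characteristic equation r² + 10r + 25 = 0 has discriminant (10)² - 4·(25) = 0, so r = -5 is a repeated root.
Hence u_h = (C1 + C2*t)*exp(-5*t).
For the particular solution try u_p = A0. Substituting and matching coefficients of each power of t gives A0 = -1/5, so u_p = -1/5.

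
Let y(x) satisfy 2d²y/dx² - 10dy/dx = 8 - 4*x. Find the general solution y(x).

Divide through by 2: y'' - 5y' = 4 - 2*x.
Characteristic equation r² - 5r = 0 factors as (r - 5)r = 0, so r = 5, 0.
Hence y_h = C1*exp(5*x) + C2.
Since 0 is a characteristic root (multiplicity 1), multiply the polynomial trial by x: try y_p = x*(A0 + A1*x). Substituting and matching coefficients of each power of x gives A0 = -18/25, A1 = 1/5, so y_p = -18*x/25 + x^2/5.

y = C2 - 18*x/25 + x**2/5 + C1*exp(5*x)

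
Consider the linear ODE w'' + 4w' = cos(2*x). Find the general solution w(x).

w = C2 - cos(2*x)/20 + sin(2*x)/10 + C1*exp(-4*x)

Characteristic equation r² + 4r = 0 factors as (r + 4)r = 0, so r = -4, 0.
Hence w_h = C1*exp(-4*x) + C2.
Try w_p = A*cos(2*x) + B*sin(2*x). Substituting and equating the coefficients of cos(2x) and sin(2x) gives A = -1/20, B = 1/10, so w_p = -cos(2*x)/20 + sin(2*x)/10.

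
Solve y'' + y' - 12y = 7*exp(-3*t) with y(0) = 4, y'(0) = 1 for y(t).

y = -7*exp(-3*t)/6 + 18*exp(-4*t)/7 + 109*exp(3*t)/42

Characteristic equation r² + r - 12 = 0 factors as (r + 4)(r - 3) = 0, so r = -4, 3.
Hence y_h = C1*exp(-4*t) + C2*exp(3*t).
Try y_p = A*exp(-3*t). Substituting into the equation and dividing by exp(-3*t) gives A = -7/6, so y_p = -7*exp(-3*t)/6.
General solution: y = -7*exp(-3*t)/6 + C1*exp(-4*t) + C2*exp(3*t).
Apply the initial conditions: y(0) = -7/6 + C1 + C2 = 4 and y'(0) = 7/2 - 4*C1 + 3*C2 = 1. Solving gives C1 = 18/7, C2 = 109/42.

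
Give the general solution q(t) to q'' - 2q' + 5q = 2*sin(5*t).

Characteristic equation r² - 2r + 5 = 0 has discriminant (-2)² - 4·(5) = -16 < 0, so r = 1 ± 2i.
Hence q_h = C1*cos(2*t)*exp(t) + C2*exp(t)*sin(2*t).
Try q_p = A*cos(5*t) + B*sin(5*t). Substituting and equating the coefficients of cos(5t) and sin(5t) gives A = 1/25, B = -2/25, so q_p = -2*sin(5*t)/25 + cos(5*t)/25.

q = -2*sin(5*t)/25 + cos(5*t)/25 + C1*cos(2*t)*exp(t) + C2*exp(t)*sin(2*t)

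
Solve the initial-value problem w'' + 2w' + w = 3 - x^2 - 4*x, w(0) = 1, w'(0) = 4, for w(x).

Characteristic equation r² + 2r + 1 = 0 has discriminant (2)² - 4·(1) = 0, so r = -1 is a repeated root.
Hence w_h = (C1 + C2*x)*exp(-x).
For the particular solution try w_p = A0 + A1*x + A2*x^2. Substituting and matching coefficients of each power of x gives A0 = 5, A1 = 0, A2 = -1, so w_p = 5 - x^2.
General solution: w = 5 - x^2 + C1*exp(-x) + C2*x*exp(-x).
Apply the initial conditions: w(0) = 5 + C1 = 1 and w'(0) = C2 - C1 = 4. Solving gives C1 = -4, C2 = 0.

w = 5 - x**2 - 4*exp(-x)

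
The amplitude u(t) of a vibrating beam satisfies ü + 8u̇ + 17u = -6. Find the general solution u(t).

u = -6/17 + C1*cos(t)*exp(-4*t) + C2*exp(-4*t)*sin(t)

Characteristic equation r² + 8r + 17 = 0 has discriminant (8)² - 4·(17) = -4 < 0, so r = -4 ± i.
Hence u_h = C1*cos(t)*exp(-4*t) + C2*exp(-4*t)*sin(t).
For the particular solution try u_p = A0. Substituting and matching coefficients of each power of t gives A0 = -6/17, so u_p = -6/17.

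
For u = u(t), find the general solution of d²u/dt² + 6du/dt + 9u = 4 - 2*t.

Characteristic equation r² + 6r + 9 = 0 has discriminant (6)² - 4·(9) = 0, so r = -3 is a repeated root.
Hence u_h = (C1 + C2*t)*exp(-3*t).
For the particular solution try u_p = A0 + A1*t. Substituting and matching coefficients of each power of t gives A0 = 16/27, A1 = -2/9, so u_p = 16/27 - 2*t/9.

u = 16/27 - 2*t/9 + C1*exp(-3*t) + C2*t*exp(-3*t)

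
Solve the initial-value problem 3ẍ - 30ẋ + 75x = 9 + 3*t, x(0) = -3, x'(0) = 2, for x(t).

Divide through by 3: x'' - 10x' + 25x = 3 + t.
Characteristic equation r² - 10r + 25 = 0 has discriminant (-10)² - 4·(25) = 0, so r = 5 is a repeated root.
Hence x_h = (C1 + C2*t)*exp(5*t).
For the particular solution try x_p = A0 + A1*t. Substituting and matching coefficients of each power of t gives A0 = 17/125, A1 = 1/25, so x_p = 17/125 + t/25.
General solution: x = 17/125 + t/25 + C1*exp(5*t) + C2*t*exp(5*t).
Apply the initial conditions: x(0) = 17/125 + C1 = -3 and x'(0) = 1/25 + C2 + 5*C1 = 2. Solving gives C1 = -392/125, C2 = 441/25.

x = 17/125 - 392*exp(5*t)/125 + t/25 + 441*t*exp(5*t)/25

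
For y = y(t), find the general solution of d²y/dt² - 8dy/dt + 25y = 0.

Characteristic equation r² - 8r + 25 = 0 has discriminant (-8)² - 4·(25) = -36 < 0, so r = 4 ± 3i.
Hence y_h = C1*cos(3*t)*exp(4*t) + C2*exp(4*t)*sin(3*t).

y = C1*cos(3*t)*exp(4*t) + C2*exp(4*t)*sin(3*t)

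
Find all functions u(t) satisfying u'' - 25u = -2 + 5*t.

Characteristic equation r² - 25 = 0 factors as (r - 5)(r + 5) = 0, so r = 5, -5.
Hence u_h = C1*exp(5*t) + C2*exp(-5*t).
For the particular solution try u_p = A0 + A1*t. Substituting and matching coefficients of each power of t gives A0 = 2/25, A1 = -1/5, so u_p = 2/25 - t/5.

u = 2/25 - t/5 + C1*exp(5*t) + C2*exp(-5*t)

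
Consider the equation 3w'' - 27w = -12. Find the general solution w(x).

Divide through by 3: w'' - 9w = -4.
Characteristic equation r² - 9 = 0 factors as (r - 3)(r + 3) = 0, so r = 3, -3.
Hence w_h = C1*exp(3*x) + C2*exp(-3*x).
For the particular solution try w_p = A0. Substituting and matching coefficients of each power of x gives A0 = 4/9, so w_p = 4/9.

w = 4/9 + C1*exp(3*x) + C2*exp(-3*x)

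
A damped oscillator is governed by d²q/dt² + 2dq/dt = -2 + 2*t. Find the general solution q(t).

q = C2 + t**2/2 - 3*t/2 + C1*exp(-2*t)

Characteristic equation r² + 2r = 0 factors as (r + 2)r = 0, so r = -2, 0.
Hence q_h = C1*exp(-2*t) + C2.
Since 0 is a characteristic root (multiplicity 1), multiply the polynomial trial by t: try q_p = t*(A0 + A1*t). Substituting and matching coefficients of each power of t gives A0 = -3/2, A1 = 1/2, so q_p = t^2/2 - 3*t/2.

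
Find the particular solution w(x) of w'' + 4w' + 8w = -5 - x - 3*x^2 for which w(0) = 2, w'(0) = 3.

w = -21/32 - 3*x**2/8 + x/4 + 85*cos(2*x)*exp(-2*x)/32 + 129*exp(-2*x)*sin(2*x)/32

Characteristic equation r² + 4r + 8 = 0 has discriminant (4)² - 4·(8) = -16 < 0, so r = -2 ± 2i.
Hence w_h = C1*cos(2*x)*exp(-2*x) + C2*exp(-2*x)*sin(2*x).
For the particular solution try w_p = A0 + A1*x + A2*x^2. Substituting and matching coefficients of each power of x gives A0 = -21/32, A1 = 1/4, A2 = -3/8, so w_p = -21/32 - 3*x^2/8 + x/4.
General solution: w = -21/32 - 3*x^2/8 + x/4 + C1*cos(2*x)*exp(-2*x) + C2*exp(-2*x)*sin(2*x).
Apply the initial conditions: w(0) = -21/32 + C1 = 2 and w'(0) = 1/4 - 2*C1 + 2*C2 = 3. Solving gives C1 = 85/32, C2 = 129/32.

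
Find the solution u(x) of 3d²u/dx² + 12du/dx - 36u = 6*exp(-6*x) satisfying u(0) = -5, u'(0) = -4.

Divide through by 3: u'' + 4u' - 12u = 2*exp(-6*x).
Characteristic equation r² + 4r - 12 = 0 factors as (r + 6)(r - 2) = 0, so r = -6, 2.
Hence u_h = C1*exp(-6*x) + C2*exp(2*x).
Since exp(-6*x) solves the homogeneous equation (r = -6 is a root of multiplicity 1), multiply the trial by x. Try u_p = A*x*exp(-6*x). Substituting into the equation and dividing by exp(-6*x) gives A = -1/4, so u_p = -x*exp(-6*x)/4.
General solution: u = C1*exp(-6*x) + C2*exp(2*x) - x*exp(-6*x)/4.
Apply the initial conditions: u(0) = C1 + C2 = -5 and u'(0) = -1/4 - 6*C1 + 2*C2 = -4. Solving gives C1 = -25/32, C2 = -135/32.

u = -135*exp(2*x)/32 - 25*exp(-6*x)/32 - x*exp(-6*x)/4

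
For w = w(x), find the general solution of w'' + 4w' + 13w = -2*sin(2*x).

Characteristic equation r² + 4r + 13 = 0 has discriminant (4)² - 4·(13) = -36 < 0, so r = -2 ± 3i.
Hence w_h = C1*cos(3*x)*exp(-2*x) + C2*exp(-2*x)*sin(3*x).
Try w_p = A*cos(2*x) + B*sin(2*x). Substituting and equating the coefficients of cos(2x) and sin(2x) gives A = 16/145, B = -18/145, so w_p = -18*sin(2*x)/145 + 16*cos(2*x)/145.

w = -18*sin(2*x)/145 + 16*cos(2*x)/145 + C1*cos(3*x)*exp(-2*x) + C2*exp(-2*x)*sin(3*x)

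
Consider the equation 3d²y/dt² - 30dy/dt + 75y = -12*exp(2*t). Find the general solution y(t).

Divide through by 3: y'' - 10y' + 25y = -4*exp(2*t).
Characteristic equation r² - 10r + 25 = 0 has discriminant (-10)² - 4·(25) = 0, so r = 5 is a repeated root.
Hence y_h = (C1 + C2*t)*exp(5*t).
Try y_p = A*exp(2*t). Substituting into the equation and dividing by exp(2*t) gives A = -4/9, so y_p = -4*exp(2*t)/9.

y = -4*exp(2*t)/9 + C1*exp(5*t) + C2*t*exp(5*t)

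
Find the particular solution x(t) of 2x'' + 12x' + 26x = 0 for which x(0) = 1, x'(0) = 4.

Divide through by 2: x'' + 6x' + 13x = 0.
Characteristic equation r² + 6r + 13 = 0 has discriminant (6)² - 4·(13) = -16 < 0, so r = -3 ± 2i.
Hence x_h = C1*cos(2*t)*exp(-3*t) + C2*exp(-3*t)*sin(2*t).
Apply the initial conditions: x(0) = C1 = 1 and x'(0) = -3*C1 + 2*C2 = 4. Solving gives C1 = 1, C2 = 7/2.

x = cos(2*t)*exp(-3*t) + 7*exp(-3*t)*sin(2*t)/2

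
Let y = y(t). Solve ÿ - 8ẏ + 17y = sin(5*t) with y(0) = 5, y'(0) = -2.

y = -sin(5*t)/208 + 5*cos(5*t)/208 - 4551*exp(4*t)*sin(t)/208 + 1035*cos(t)*exp(4*t)/208

Characteristic equation r² - 8r + 17 = 0 has discriminant (-8)² - 4·(17) = -4 < 0, so r = 4 ± i.
Hence y_h = C1*cos(t)*exp(4*t) + C2*exp(4*t)*sin(t).
Try y_p = A*cos(5*t) + B*sin(5*t). Substituting and equating the coefficients of cos(5t) and sin(5t) gives A = 5/208, B = -1/208, so y_p = -sin(5*t)/208 + 5*cos(5*t)/208.
General solution: y = -sin(5*t)/208 + 5*cos(5*t)/208 + C1*cos(t)*exp(4*t) + C2*exp(4*t)*sin(t).
Apply the initial conditions: y(0) = 5/208 + C1 = 5 and y'(0) = -5/208 + C2 + 4*C1 = -2. Solving gives C1 = 1035/208, C2 = -4551/208.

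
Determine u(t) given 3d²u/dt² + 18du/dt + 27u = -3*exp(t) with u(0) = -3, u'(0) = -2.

u = -47*exp(-3*t)/16 - exp(t)/16 - 43*t*exp(-3*t)/4

Divide through by 3: u'' + 6u' + 9u = -exp(t).
Characteristic equation r² + 6r + 9 = 0 has discriminant (6)² - 4·(9) = 0, so r = -3 is a repeated root.
Hence u_h = (C1 + C2*t)*exp(-3*t).
Try u_p = A*exp(t). Substituting into the equation and dividing by exp(t) gives A = -1/16, so u_p = -exp(t)/16.
General solution: u = -exp(t)/16 + C1*exp(-3*t) + C2*t*exp(-3*t).
Apply the initial conditions: u(0) = -1/16 + C1 = -3 and u'(0) = -1/16 + C2 - 3*C1 = -2. Solving gives C1 = -47/16, C2 = -43/4.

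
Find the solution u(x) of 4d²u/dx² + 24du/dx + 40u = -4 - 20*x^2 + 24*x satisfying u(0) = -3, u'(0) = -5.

Divide through by 4: u'' + 6u' + 10u = -1 - 5*x^2 + 6*x.
Characteristic equation r² + 6r + 10 = 0 has discriminant (6)² - 4·(10) = -4 < 0, so r = -3 ± i.
Hence u_h = C1*cos(x)*exp(-3*x) + C2*exp(-3*x)*sin(x).
For the particular solution try u_p = A0 + A1*x + A2*x^2. Substituting and matching coefficients of each power of x gives A0 = -18/25, A1 = 6/5, A2 = -1/2, so u_p = -18/25 - x^2/2 + 6*x/5.
General solution: u = -18/25 - x^2/2 + 6*x/5 + C1*cos(x)*exp(-3*x) + C2*exp(-3*x)*sin(x).
Apply the initial conditions: u(0) = -18/25 + C1 = -3 and u'(0) = 6/5 + C2 - 3*C1 = -5. Solving gives C1 = -57/25, C2 = -326/25.

u = -18/25 - x**2/2 + 6*x/5 - 326*exp(-3*x)*sin(x)/25 - 57*cos(x)*exp(-3*x)/25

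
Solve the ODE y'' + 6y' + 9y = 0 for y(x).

y = C1*exp(-3*x) + C2*x*exp(-3*x)

Characteristic equation r² + 6r + 9 = 0 has discriminant (6)² - 4·(9) = 0, so r = -3 is a repeated root.
Hence y_h = (C1 + C2*x)*exp(-3*x).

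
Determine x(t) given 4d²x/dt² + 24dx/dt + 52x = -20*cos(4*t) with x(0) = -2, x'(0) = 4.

Divide through by 4: x'' + 6x' + 13x = -5*cos(4*t).
Characteristic equation r² + 6r + 13 = 0 has discriminant (6)² - 4·(13) = -16 < 0, so r = -3 ± 2i.
Hence x_h = C1*cos(2*t)*exp(-3*t) + C2*exp(-3*t)*sin(2*t).
Try x_p = A*cos(4*t) + B*sin(4*t). Substituting and equating the coefficients of cos(4t) and sin(4t) gives A = 1/39, B = -8/39, so x_p = -8*sin(4*t)/39 + cos(4*t)/39.
General solution: x = -8*sin(4*t)/39 + cos(4*t)/39 + C1*cos(2*t)*exp(-3*t) + C2*exp(-3*t)*sin(2*t).
Apply the initial conditions: x(0) = 1/39 + C1 = -2 and x'(0) = -32/39 - 3*C1 + 2*C2 = 4. Solving gives C1 = -79/39, C2 = -49/78.

x = -8*sin(4*t)/39 + cos(4*t)/39 - 79*cos(2*t)*exp(-3*t)/39 - 49*exp(-3*t)*sin(2*t)/78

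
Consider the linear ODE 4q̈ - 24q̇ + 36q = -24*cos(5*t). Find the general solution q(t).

Divide through by 4: q'' - 6q' + 9q = -6*cos(5*t).
Characteristic equation r² - 6r + 9 = 0 has discriminant (-6)² - 4·(9) = 0, so r = 3 is a repeated root.
Hence q_h = (C1 + C2*t)*exp(3*t).
Try q_p = A*cos(5*t) + B*sin(5*t). Substituting and equating the coefficients of cos(5t) and sin(5t) gives A = 24/289, B = 45/289, so q_p = 24*cos(5*t)/289 + 45*sin(5*t)/289.

q = 24*cos(5*t)/289 + 45*sin(5*t)/289 + C1*exp(3*t) + C2*t*exp(3*t)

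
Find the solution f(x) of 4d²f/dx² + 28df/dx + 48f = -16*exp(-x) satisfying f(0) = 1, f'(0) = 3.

Divide through by 4: f'' + 7f' + 12f = -4*exp(-x).
Characteristic equation r² + 7r + 12 = 0 factors as (r + 4)(r + 3) = 0, so r = -4, -3.
Hence f_h = C1*exp(-4*x) + C2*exp(-3*x).
Try f_p = A*exp(-x). Substituting into the equation and dividing by exp(-x) gives A = -2/3, so f_p = -2*exp(-x)/3.
General solution: f = -2*exp(-x)/3 + C1*exp(-4*x) + C2*exp(-3*x).
Apply the initial conditions: f(0) = -2/3 + C1 + C2 = 1 and f'(0) = 2/3 - 4*C1 - 3*C2 = 3. Solving gives C1 = -22/3, C2 = 9.

f = 9*exp(-3*x) - 22*exp(-4*x)/3 - 2*exp(-x)/3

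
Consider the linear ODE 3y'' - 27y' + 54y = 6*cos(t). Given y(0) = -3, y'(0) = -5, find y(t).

Divide through by 3: y'' - 9y' + 18y = 2*cos(t).
Characteristic equation r² - 9r + 18 = 0 factors as (r - 6)(r - 3) = 0, so r = 6, 3.
Hence y_h = C1*exp(6*t) + C2*exp(3*t).
Try y_p = A*cos(t) + B*sin(t). Substituting and equating the coefficients of cos(t) and sin(t) gives A = 17/185, B = -9/185, so y_p = -9*sin(t)/185 + 17*cos(t)/185.
General solution: y = -9*sin(t)/185 + 17*cos(t)/185 + C1*exp(6*t) + C2*exp(3*t).
Apply the initial conditions: y(0) = 17/185 + C1 + C2 = -3 and y'(0) = -9/185 + 3*C2 + 6*C1 = -5. Solving gives C1 = 160/111, C2 = -68/15.

y = -68*exp(3*t)/15 - 9*sin(t)/185 + 17*cos(t)/185 + 160*exp(6*t)/111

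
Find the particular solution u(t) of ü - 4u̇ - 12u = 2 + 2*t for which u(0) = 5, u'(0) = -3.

u = -1/9 - t/6 + 67*exp(-2*t)/16 + 133*exp(6*t)/144

Characteristic equation r² - 4r - 12 = 0 factors as (r + 2)(r - 6) = 0, so r = -2, 6.
Hence u_h = C1*exp(-2*t) + C2*exp(6*t).
For the particular solution try u_p = A0 + A1*t. Substituting and matching coefficients of each power of t gives A0 = -1/9, A1 = -1/6, so u_p = -1/9 - t/6.
General solution: u = -1/9 - t/6 + C1*exp(-2*t) + C2*exp(6*t).
Apply the initial conditions: u(0) = -1/9 + C1 + C2 = 5 and u'(0) = -1/6 - 2*C1 + 6*C2 = -3. Solving gives C1 = 67/16, C2 = 133/144.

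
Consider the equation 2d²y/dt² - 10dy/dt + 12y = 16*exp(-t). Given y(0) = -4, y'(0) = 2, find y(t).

y = 12*exp(3*t) - 50*exp(2*t)/3 + 2*exp(-t)/3

Divide through by 2: y'' - 5y' + 6y = 8*exp(-t).
Characteristic equation r² - 5r + 6 = 0 factors as (r - 2)(r - 3) = 0, so r = 2, 3.
Hence y_h = C1*exp(2*t) + C2*exp(3*t).
Try y_p = A*exp(-t). Substituting into the equation and dividing by exp(-t) gives A = 2/3, so y_p = 2*exp(-t)/3.
General solution: y = 2*exp(-t)/3 + C1*exp(2*t) + C2*exp(3*t).
Apply the initial conditions: y(0) = 2/3 + C1 + C2 = -4 and y'(0) = -2/3 + 2*C1 + 3*C2 = 2. Solving gives C1 = -50/3, C2 = 12.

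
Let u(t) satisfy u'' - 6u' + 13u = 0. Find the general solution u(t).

u = C1*cos(2*t)*exp(3*t) + C2*exp(3*t)*sin(2*t)

Characteristic equation r² - 6r + 13 = 0 has discriminant (-6)² - 4·(13) = -16 < 0, so r = 3 ± 2i.
Hence u_h = C1*cos(2*t)*exp(3*t) + C2*exp(3*t)*sin(2*t).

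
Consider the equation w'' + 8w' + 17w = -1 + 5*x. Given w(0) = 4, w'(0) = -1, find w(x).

Characteristic equation r² + 8r + 17 = 0 has discriminant (8)² - 4·(17) = -4 < 0, so r = -4 ± i.
Hence w_h = C1*cos(x)*exp(-4*x) + C2*exp(-4*x)*sin(x).
For the particular solution try w_p = A0 + A1*x. Substituting and matching coefficients of each power of x gives A0 = -57/289, A1 = 5/17, so w_p = -57/289 + 5*x/17.
General solution: w = -57/289 + 5*x/17 + C1*cos(x)*exp(-4*x) + C2*exp(-4*x)*sin(x).
Apply the initial conditions: w(0) = -57/289 + C1 = 4 and w'(0) = 5/17 + C2 - 4*C1 = -1. Solving gives C1 = 1213/289, C2 = 4478/289.

w = -57/289 + 5*x/17 + 1213*cos(x)*exp(-4*x)/289 + 4478*exp(-4*x)*sin(x)/289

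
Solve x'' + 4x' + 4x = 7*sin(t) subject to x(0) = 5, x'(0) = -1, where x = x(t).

Characteristic equation r² + 4r + 4 = 0 has discriminant (4)² - 4·(4) = 0, so r = -2 is a repeated root.
Hence x_h = (C1 + C2*t)*exp(-2*t).
Try x_p = A*cos(t) + B*sin(t). Substituting and equating the coefficients of cos(t) and sin(t) gives A = -28/25, B = 21/25, so x_p = -28*cos(t)/25 + 21*sin(t)/25.
General solution: x = -28*cos(t)/25 + 21*sin(t)/25 + C1*exp(-2*t) + C2*t*exp(-2*t).
Apply the initial conditions: x(0) = -28/25 + C1 = 5 and x'(0) = 21/25 + C2 - 2*C1 = -1. Solving gives C1 = 153/25, C2 = 52/5.

x = -28*cos(t)/25 + 21*sin(t)/25 + 153*exp(-2*t)/25 + 52*t*exp(-2*t)/5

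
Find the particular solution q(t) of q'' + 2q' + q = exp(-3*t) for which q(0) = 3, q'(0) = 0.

q = exp(-3*t)/4 + 11*exp(-t)/4 + 7*t*exp(-t)/2

Characteristic equation r² + 2r + 1 = 0 has discriminant (2)² - 4·(1) = 0, so r = -1 is a repeated root.
Hence q_h = (C1 + C2*t)*exp(-t).
Try q_p = A*exp(-3*t). Substituting into the equation and dividing by exp(-3*t) gives A = 1/4, so q_p = exp(-3*t)/4.
General solution: q = exp(-3*t)/4 + C1*exp(-t) + C2*t*exp(-t).
Apply the initial conditions: q(0) = 1/4 + C1 = 3 and q'(0) = -3/4 + C2 - C1 = 0. Solving gives C1 = 11/4, C2 = 7/2.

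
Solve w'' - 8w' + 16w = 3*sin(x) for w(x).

Characteristic equation r² - 8r + 16 = 0 has discriminant (-8)² - 4·(16) = 0, so r = 4 is a repeated root.
Hence w_h = (C1 + C2*x)*exp(4*x).
Try w_p = A*cos(x) + B*sin(x). Substituting and equating the coefficients of cos(x) and sin(x) gives A = 24/289, B = 45/289, so w_p = 24*cos(x)/289 + 45*sin(x)/289.

w = 24*cos(x)/289 + 45*sin(x)/289 + C1*exp(4*x) + C2*x*exp(4*x)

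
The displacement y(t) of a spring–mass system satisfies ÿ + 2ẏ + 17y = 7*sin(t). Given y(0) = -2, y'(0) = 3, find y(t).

Characteristic equation r² + 2r + 17 = 0 has discriminant (2)² - 4·(17) = -64 < 0, so r = -1 ± 4i.
Hence y_h = C1*cos(4*t)*exp(-t) + C2*exp(-t)*sin(4*t).
Try y_p = A*cos(t) + B*sin(t). Substituting and equating the coefficients of cos(t) and sin(t) gives A = -7/130, B = 28/65, so y_p = -7*cos(t)/130 + 28*sin(t)/65.
General solution: y = -7*cos(t)/130 + 28*sin(t)/65 + C1*cos(4*t)*exp(-t) + C2*exp(-t)*sin(4*t).
Apply the initial conditions: y(0) = -7/130 + C1 = -2 and y'(0) = 28/65 - C1 + 4*C2 = 3. Solving gives C1 = -253/130, C2 = 81/520.

y = -7*cos(t)/130 + 28*sin(t)/65 - 253*cos(4*t)*exp(-t)/130 + 81*exp(-t)*sin(4*t)/520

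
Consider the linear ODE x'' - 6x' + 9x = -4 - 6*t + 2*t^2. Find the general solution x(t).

Characteristic equation r² - 6r + 9 = 0 has discriminant (-6)² - 4·(9) = 0, so r = 3 is a repeated root.
Hence x_h = (C1 + C2*t)*exp(3*t).
For the particular solution try x_p = A0 + A1*t + A2*t^2. Substituting and matching coefficients of each power of t gives A0 = -20/27, A1 = -10/27, A2 = 2/9, so x_p = -20/27 - 10*t/27 + 2*t^2/9.

x = -20/27 - 10*t/27 + 2*t**2/9 + C1*exp(3*t) + C2*t*exp(3*t)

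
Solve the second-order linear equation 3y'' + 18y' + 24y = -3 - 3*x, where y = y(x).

Divide through by 3: y'' + 6y' + 8y = -1 - x.
Characteristic equation r² + 6r + 8 = 0 factors as (r + 2)(r + 4) = 0, so r = -2, -4.
Hence y_h = C1*exp(-2*x) + C2*exp(-4*x).
For the particular solution try y_p = A0 + A1*x. Substituting and matching coefficients of each power of x gives A0 = -1/32, A1 = -1/8, so y_p = -1/32 - x/8.

y = -1/32 - x/8 + C1*exp(-2*x) + C2*exp(-4*x)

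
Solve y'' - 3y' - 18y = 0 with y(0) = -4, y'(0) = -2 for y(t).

Characteristic equation r² - 3r - 18 = 0 factors as (r - 6)(r + 3) = 0, so r = 6, -3.
Hence y_h = C1*exp(6*t) + C2*exp(-3*t).
Apply the initial conditions: y(0) = C1 + C2 = -4 and y'(0) = -3*C2 + 6*C1 = -2. Solving gives C1 = -14/9, C2 = -22/9.

y = -22*exp(-3*t)/9 - 14*exp(6*t)/9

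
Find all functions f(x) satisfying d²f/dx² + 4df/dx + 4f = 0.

Characteristic equation r² + 4r + 4 = 0 has discriminant (4)² - 4·(4) = 0, so r = -2 is a repeated root.
Hence f_h = (C1 + C2*x)*exp(-2*x).

f = C1*exp(-2*x) + C2*x*exp(-2*x)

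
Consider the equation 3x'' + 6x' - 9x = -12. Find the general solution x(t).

x = 4/3 + C1*exp(-3*t) + C2*exp(t)

Divide through by 3: x'' + 2x' - 3x = -4.
Characteristic equation r² + 2r - 3 = 0 factors as (r + 3)(r - 1) = 0, so r = -3, 1.
Hence x_h = C1*exp(-3*t) + C2*exp(t).
For the particular solution try x_p = A0. Substituting and matching coefficients of each power of t gives A0 = 4/3, so x_p = 4/3.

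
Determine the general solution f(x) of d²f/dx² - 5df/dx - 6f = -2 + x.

f = 17/36 - x/6 + C1*exp(6*x) + C2*exp(-x)

Characteristic equation r² - 5r - 6 = 0 factors as (r - 6)(r + 1) = 0, so r = 6, -1.
Hence f_h = C1*exp(6*x) + C2*exp(-x).
For the particular solution try f_p = A0 + A1*x. Substituting and matching coefficients of each power of x gives A0 = 17/36, A1 = -1/6, so f_p = 17/36 - x/6.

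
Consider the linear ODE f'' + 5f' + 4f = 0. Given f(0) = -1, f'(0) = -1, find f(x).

Characteristic equation r² + 5r + 4 = 0 factors as (r + 1)(r + 4) = 0, so r = -1, -4.
Hence f_h = C1*exp(-x) + C2*exp(-4*x).
Apply the initial conditions: f(0) = C1 + C2 = -1 and f'(0) = -C1 - 4*C2 = -1. Solving gives C1 = -5/3, C2 = 2/3.

f = -5*exp(-x)/3 + 2*exp(-4*x)/3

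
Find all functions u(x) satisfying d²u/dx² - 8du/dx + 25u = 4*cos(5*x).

Characteristic equation r² - 8r + 25 = 0 has discriminant (-8)² - 4·(25) = -36 < 0, so r = 4 ± 3i.
Hence u_h = C1*cos(3*x)*exp(4*x) + C2*exp(4*x)*sin(3*x).
Try u_p = A*cos(5*x) + B*sin(5*x). Substituting and equating the coefficients of cos(5x) and sin(5x) gives A = 0, B = -1/10, so u_p = -sin(5*x)/10.

u = -sin(5*x)/10 + C1*cos(3*x)*exp(4*x) + C2*exp(4*x)*sin(3*x)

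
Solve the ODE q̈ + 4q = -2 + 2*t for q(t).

Characteristic equation r² + 4 = 0 has discriminant (0)² - 4·(4) = -16 < 0, so r = ± 2i.
Hence q_h = C1*cos(2*t) + C2*sin(2*t).
For the particular solution try q_p = A0 + A1*t. Substituting and matching coefficients of each power of t gives A0 = -1/2, A1 = 1/2, so q_p = -1/2 + t/2.

q = -1/2 + t/2 + C1*cos(2*t) + C2*sin(2*t)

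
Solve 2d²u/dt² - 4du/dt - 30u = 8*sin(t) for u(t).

u = -16*sin(t)/65 + 2*cos(t)/65 + C1*exp(-3*t) + C2*exp(5*t)

Divide through by 2: u'' - 2u' - 15u = 4*sin(t).
Characteristic equation r² - 2r - 15 = 0 factors as (r + 3)(r - 5) = 0, so r = -3, 5.
Hence u_h = C1*exp(-3*t) + C2*exp(5*t).
Try u_p = A*cos(t) + B*sin(t). Substituting and equating the coefficients of cos(t) and sin(t) gives A = 2/65, B = -16/65, so u_p = -16*sin(t)/65 + 2*cos(t)/65.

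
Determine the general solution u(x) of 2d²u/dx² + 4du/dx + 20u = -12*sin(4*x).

Divide through by 2: u'' + 2u' + 10u = -6*sin(4*x).
Characteristic equation r² + 2r + 10 = 0 has discriminant (2)² - 4·(10) = -36 < 0, so r = -1 ± 3i.
Hence u_h = C1*cos(3*x)*exp(-x) + C2*exp(-x)*sin(3*x).
Try u_p = A*cos(4*x) + B*sin(4*x). Substituting and equating the coefficients of cos(4x) and sin(4x) gives A = 12/25, B = 9/25, so u_p = 9*sin(4*x)/25 + 12*cos(4*x)/25.

u = 9*sin(4*x)/25 + 12*cos(4*x)/25 + C1*cos(3*x)*exp(-x) + C2*exp(-x)*sin(3*x)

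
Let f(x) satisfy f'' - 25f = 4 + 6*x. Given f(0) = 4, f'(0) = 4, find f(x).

f = -4/25 - 6*x/25 + 207*exp(-5*x)/125 + 313*exp(5*x)/125

Characteristic equation r² - 25 = 0 factors as (r - 5)(r + 5) = 0, so r = 5, -5.
Hence f_h = C1*exp(5*x) + C2*exp(-5*x).
For the particular solution try f_p = A0 + A1*x. Substituting and matching coefficients of each power of x gives A0 = -4/25, A1 = -6/25, so f_p = -4/25 - 6*x/25.
General solution: f = -4/25 - 6*x/25 + C1*exp(5*x) + C2*exp(-5*x).
Apply the initial conditions: f(0) = -4/25 + C1 + C2 = 4 and f'(0) = -6/25 - 5*C2 + 5*C1 = 4. Solving gives C1 = 313/125, C2 = 207/125.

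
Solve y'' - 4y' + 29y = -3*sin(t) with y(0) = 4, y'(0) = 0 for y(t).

Characteristic equation r² - 4r + 29 = 0 has discriminant (-4)² - 4·(29) = -100 < 0, so r = 2 ± 5i.
Hence y_h = C1*cos(5*t)*exp(2*t) + C2*exp(2*t)*sin(5*t).
Try y_p = A*cos(t) + B*sin(t). Substituting and equating the coefficients of cos(t) and sin(t) gives A = -3/200, B = -21/200, so y_p = -21*sin(t)/200 - 3*cos(t)/200.
General solution: y = -21*sin(t)/200 - 3*cos(t)/200 + C1*cos(5*t)*exp(2*t) + C2*exp(2*t)*sin(5*t).
Apply the initial conditions: y(0) = -3/200 + C1 = 4 and y'(0) = -21/200 + 2*C1 + 5*C2 = 0. Solving gives C1 = 803/200, C2 = -317/200.

y = -21*sin(t)/200 - 3*cos(t)/200 - 317*exp(2*t)*sin(5*t)/200 + 803*cos(5*t)*exp(2*t)/200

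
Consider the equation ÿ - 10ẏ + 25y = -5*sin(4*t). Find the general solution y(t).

y = -200*cos(4*t)/1681 - 45*sin(4*t)/1681 + C1*exp(5*t) + C2*t*exp(5*t)

Characteristic equation r² - 10r + 25 = 0 has discriminant (-10)² - 4·(25) = 0, so r = 5 is a repeated root.
Hence y_h = (C1 + C2*t)*exp(5*t).
Try y_p = A*cos(4*t) + B*sin(4*t). Substituting and equating the coefficients of cos(4t) and sin(4t) gives A = -200/1681, B = -45/1681, so y_p = -200*cos(4*t)/1681 - 45*sin(4*t)/1681.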